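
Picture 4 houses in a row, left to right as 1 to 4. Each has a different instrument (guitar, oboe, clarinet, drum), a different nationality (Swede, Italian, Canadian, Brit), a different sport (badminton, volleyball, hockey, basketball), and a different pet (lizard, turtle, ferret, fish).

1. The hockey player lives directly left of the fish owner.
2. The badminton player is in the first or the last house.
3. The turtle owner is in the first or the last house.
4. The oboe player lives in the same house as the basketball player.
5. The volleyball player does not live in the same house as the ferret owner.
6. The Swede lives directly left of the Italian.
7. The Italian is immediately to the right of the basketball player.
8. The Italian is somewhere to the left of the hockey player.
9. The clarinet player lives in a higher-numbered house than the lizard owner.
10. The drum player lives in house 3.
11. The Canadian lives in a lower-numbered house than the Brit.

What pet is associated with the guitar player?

Clue 8 places the Italian in house 2.
The hockey player is in house 3 (clue 8).
The drum player is in house 3 (clue 10).
House 4's nationality must be Brit (nothing else left).
By clue 1, the fish owner is in house 4.
The Swede is in house 1 (clue 6).
Clue 7 places the basketball player in house 1.
That leaves Canadian as the nationality for house 3.
House 2 sport: only volleyball fits.
That leaves badminton as the sport for house 4.
Clue 4 places the oboe player in house 1.
So house 1 gets turtle for pet.
So house 2 gets lizard for pet.
That leaves ferret as the pet for house 3.
Clue 9: the clarinet player is in house 4.
House 2's instrument must be guitar (nothing else left).
So: house 1 = oboe/Swede/basketball/turtle, house 2 = guitar/Italian/volleyball/lizard, house 3 = drum/Canadian/hockey/ferret, house 4 = clarinet/Brit/badminton/fish.

lizard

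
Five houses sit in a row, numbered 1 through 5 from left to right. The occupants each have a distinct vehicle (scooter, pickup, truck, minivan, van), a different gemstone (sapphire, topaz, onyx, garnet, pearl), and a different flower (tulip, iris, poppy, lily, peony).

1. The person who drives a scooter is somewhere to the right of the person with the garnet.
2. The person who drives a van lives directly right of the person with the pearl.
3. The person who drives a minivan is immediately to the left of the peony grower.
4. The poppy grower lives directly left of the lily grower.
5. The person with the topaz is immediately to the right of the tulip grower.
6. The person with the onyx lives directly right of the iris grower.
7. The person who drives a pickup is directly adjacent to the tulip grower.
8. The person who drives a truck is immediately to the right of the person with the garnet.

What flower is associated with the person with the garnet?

iris

The person who drives a minivan is narrowed to house 1 or 2 or 3 or 4; consider each.
Placing it in house 1 and house 2 and house 3 leads to a contradiction, so it's in house 4.
From clue 3, the peony grower must be in house 5.
House 1's vehicle must be pickup (nothing else left).
The tulip grower is in house 2 (clue 7).
From clue 4, the poppy grower must be in house 3.
Clue 4 places the lily grower in house 4.
Clue 5 places the person with the topaz in house 3.
House 1's flower must be iris (nothing else left).
Clue 6 places the person with the onyx in house 2.
The only gemstone still possible for house 5 is sapphire.
So house 3 gets scooter for vehicle.
The person with the garnet is in house 1 (clue 1).
Clue 8: the person who drives a truck is in house 2.
The only vehicle still possible for house 5 is van.
So house 4 gets pearl for gemstone.
So: house 1 = pickup/garnet/iris, house 2 = truck/onyx/tulip, house 3 = scooter/topaz/poppy, house 4 = minivan/pearl/lily, house 5 = van/sapphire/peony.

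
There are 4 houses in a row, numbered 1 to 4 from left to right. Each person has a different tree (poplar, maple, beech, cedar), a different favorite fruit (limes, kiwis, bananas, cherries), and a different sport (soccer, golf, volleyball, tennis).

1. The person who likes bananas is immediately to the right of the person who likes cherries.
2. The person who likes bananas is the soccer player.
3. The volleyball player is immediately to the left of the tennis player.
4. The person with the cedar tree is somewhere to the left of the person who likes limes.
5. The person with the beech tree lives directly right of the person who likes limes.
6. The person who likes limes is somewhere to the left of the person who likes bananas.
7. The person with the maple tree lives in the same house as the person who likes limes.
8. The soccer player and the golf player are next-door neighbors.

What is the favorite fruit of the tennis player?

House 1's favorite fruit must be kiwis (nothing else left).
The only favorite fruit still possible for house 4 is bananas.
The only sport still possible for house 1 is volleyball.
From clue 1, the person who likes cherries must be in house 3.
By clue 2, the soccer player is in house 4.
Clue 3 places the tennis player in house 2.
From clue 8, the golf player must be in house 3.
The only favorite fruit still possible for house 2 is limes.
The person with the cedar tree is in house 1 (clue 4).
From clue 5, the person with the beech tree must be in house 3.
Clue 7: the person with the maple tree is in house 2.
So house 4 gets poplar for tree.
So: house 1 = cedar/kiwis/volleyball, house 2 = maple/limes/tennis, house 3 = beech/cherries/golf, house 4 = poplar/bananas/soccer.

limes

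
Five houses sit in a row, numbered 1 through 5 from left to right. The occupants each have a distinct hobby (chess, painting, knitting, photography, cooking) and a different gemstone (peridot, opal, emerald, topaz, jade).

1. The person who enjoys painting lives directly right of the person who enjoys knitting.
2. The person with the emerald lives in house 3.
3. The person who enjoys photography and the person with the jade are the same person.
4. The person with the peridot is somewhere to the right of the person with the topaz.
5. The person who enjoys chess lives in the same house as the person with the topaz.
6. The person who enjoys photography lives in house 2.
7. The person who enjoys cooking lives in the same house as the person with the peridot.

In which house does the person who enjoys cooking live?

From clue 2, the person with the emerald must be in house 3.
By clue 6, the person who enjoys photography is in house 2.
From clue 3, the person with the jade must be in house 2.
That leaves chess as the hobby for house 1.
House 3 hobby: only knitting fits.
The person who enjoys painting is in house 4 (clue 1).
By clue 5, the person with the topaz is in house 1.
So house 5 gets cooking for hobby.
The person with the peridot is in house 5 (clue 7).
House 4's gemstone must be opal (nothing else left).
So: house 1 = chess/topaz, house 2 = photography/jade, house 3 = knitting/emerald, house 4 = painting/opal, house 5 = cooking/peridot.

5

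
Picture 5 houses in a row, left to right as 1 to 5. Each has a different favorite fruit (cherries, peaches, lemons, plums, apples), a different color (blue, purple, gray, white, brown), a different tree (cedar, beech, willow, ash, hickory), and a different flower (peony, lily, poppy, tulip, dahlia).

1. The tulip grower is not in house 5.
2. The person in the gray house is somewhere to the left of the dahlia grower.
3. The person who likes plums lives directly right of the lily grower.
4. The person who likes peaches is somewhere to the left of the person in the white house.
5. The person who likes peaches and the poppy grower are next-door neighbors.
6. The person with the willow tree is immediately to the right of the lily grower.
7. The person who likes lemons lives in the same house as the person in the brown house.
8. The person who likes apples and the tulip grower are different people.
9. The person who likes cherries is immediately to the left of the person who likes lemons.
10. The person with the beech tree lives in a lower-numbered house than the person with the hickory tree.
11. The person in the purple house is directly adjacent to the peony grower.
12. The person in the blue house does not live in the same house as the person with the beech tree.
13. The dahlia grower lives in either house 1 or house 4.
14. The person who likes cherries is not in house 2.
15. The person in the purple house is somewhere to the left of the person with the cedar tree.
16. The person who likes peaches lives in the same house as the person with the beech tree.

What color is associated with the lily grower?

By clue 13, the dahlia grower is in house 4.
The person who likes cherries is narrowed to house 1 or 3 or 4; consider each.
Placing it in house 1 and house 3 leads to a contradiction, so it's in house 4.
By clue 9, the person who likes lemons is in house 5.
From clue 7, the person in the brown house must be in house 5.
So house 5 gets peony for flower.
From clue 11, the person in the purple house must be in house 4.
By clue 15, the person with the cedar tree is in house 5.
The person who likes peaches is narrowed to house 1 or 2; consider each.
Placing it in house 1 leads to a contradiction, so it's in house 2.
Clue 4 places the person in the white house in house 3.
Clue 16 places the person with the beech tree in house 2.
House 1 favorite fruit: only apples fits.
That leaves plums as the favorite fruit for house 3.
So house 1 gets ash for tree.
The only tree still possible for house 3 is willow.
The only tree still possible for house 4 is hickory.
Clue 3: the lily grower is in house 2.
From clue 12, the person in the blue house must be in house 1.
House 2's color must be gray (nothing else left).
So house 1 gets poppy for flower.
The only flower still possible for house 3 is tulip.
So: house 1 = apples/blue/ash/poppy, house 2 = peaches/gray/beech/lily, house 3 = plums/white/willow/tulip, house 4 = cherries/purple/hickory/dahlia, house 5 = lemons/brown/cedar/peony.

gray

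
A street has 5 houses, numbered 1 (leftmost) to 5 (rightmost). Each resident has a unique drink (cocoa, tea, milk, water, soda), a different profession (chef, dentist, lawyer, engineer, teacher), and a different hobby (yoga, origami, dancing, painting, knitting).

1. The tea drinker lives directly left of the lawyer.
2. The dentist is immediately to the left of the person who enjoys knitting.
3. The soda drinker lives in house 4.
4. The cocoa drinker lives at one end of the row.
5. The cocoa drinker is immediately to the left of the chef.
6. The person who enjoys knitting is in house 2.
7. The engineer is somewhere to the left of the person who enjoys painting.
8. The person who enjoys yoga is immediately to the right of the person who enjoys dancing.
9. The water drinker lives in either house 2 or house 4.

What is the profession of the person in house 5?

teacher

From clue 3, the soda drinker must be in house 4.
Clue 5: the cocoa drinker is in house 1.
By clue 5, the chef is in house 2.
From clue 6, the person who enjoys knitting must be in house 2.
House 5's drink must be milk (nothing else left).
By clue 2, the dentist is in house 1.
That leaves water as the drink for house 2.
House 3 drink: only tea fits.
House 5's profession must be teacher (nothing else left).
The only hobby still possible for house 1 is origami.
Clue 1: the lawyer is in house 4.
So house 3 gets engineer for profession.
The only hobby still possible for house 3 is dancing.
From clue 8, the person who enjoys yoga must be in house 4.
House 5's hobby must be painting (nothing else left).
So: house 1 = cocoa/dentist/origami, house 2 = water/chef/knitting, house 3 = tea/engineer/dancing, house 4 = soda/lawyer/yoga, house 5 = milk/teacher/painting.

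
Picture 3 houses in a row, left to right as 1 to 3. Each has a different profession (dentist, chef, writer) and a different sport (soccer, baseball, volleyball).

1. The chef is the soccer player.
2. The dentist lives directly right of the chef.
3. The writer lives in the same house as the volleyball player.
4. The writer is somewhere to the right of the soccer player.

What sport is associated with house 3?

House 1's profession must be chef (nothing else left).
Clue 1 places the soccer player in house 1.
From clue 2, the dentist must be in house 2.
House 3's profession must be writer (nothing else left).
The volleyball player is in house 3 (clue 3).
House 2's sport must be baseball (nothing else left).
So: house 1 = chef/soccer, house 2 = dentist/baseball, house 3 = writer/volleyball.

volleyball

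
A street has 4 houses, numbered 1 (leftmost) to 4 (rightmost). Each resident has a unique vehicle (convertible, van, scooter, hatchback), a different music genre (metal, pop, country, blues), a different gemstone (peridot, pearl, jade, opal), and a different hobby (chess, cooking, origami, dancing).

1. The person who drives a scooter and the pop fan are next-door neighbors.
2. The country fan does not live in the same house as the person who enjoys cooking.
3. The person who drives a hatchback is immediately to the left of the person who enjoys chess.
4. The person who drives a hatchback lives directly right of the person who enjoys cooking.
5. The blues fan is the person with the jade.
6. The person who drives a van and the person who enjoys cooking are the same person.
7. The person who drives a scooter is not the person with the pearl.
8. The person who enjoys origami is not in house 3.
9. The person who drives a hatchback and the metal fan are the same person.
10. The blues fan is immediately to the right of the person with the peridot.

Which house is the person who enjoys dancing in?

3

The person who drives a hatchback is narrowed to house 2 or 3; consider each.
Placing it in house 2 leads to a contradiction, so it's in house 3.
By clue 3, the person who enjoys chess is in house 4.
From clue 4, the person who enjoys cooking must be in house 2.
From clue 6, the person who drives a van must be in house 2.
From clue 9, the metal fan must be in house 3.
So house 1 gets origami for hobby.
That leaves dancing as the hobby for house 3.
The person who drives a scooter is in house 1 (clue 1).
Clue 1: the pop fan is in house 2.
The only vehicle still possible for house 4 is convertible.
That leaves country as the music genre for house 1.
House 4's music genre must be blues (nothing else left).
The person with the jade is in house 4 (clue 5).
Clue 10 places the person with the peridot in house 3.
House 1 gemstone: only opal fits.
So house 2 gets pearl for gemstone.
So: house 1 = scooter/country/opal/origami, house 2 = van/pop/pearl/cooking, house 3 = hatchback/metal/peridot/dancing, house 4 = convertible/blues/jade/chess.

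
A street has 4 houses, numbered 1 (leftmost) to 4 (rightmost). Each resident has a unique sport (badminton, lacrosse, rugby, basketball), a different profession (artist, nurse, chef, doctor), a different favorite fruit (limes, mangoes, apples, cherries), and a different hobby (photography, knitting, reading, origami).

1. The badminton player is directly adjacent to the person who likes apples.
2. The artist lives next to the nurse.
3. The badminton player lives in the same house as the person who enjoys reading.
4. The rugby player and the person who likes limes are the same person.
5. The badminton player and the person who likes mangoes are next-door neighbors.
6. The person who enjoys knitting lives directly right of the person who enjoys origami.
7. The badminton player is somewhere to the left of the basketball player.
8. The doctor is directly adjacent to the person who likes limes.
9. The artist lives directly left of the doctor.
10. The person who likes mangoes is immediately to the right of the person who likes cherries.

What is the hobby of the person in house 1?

The badminton player is narrowed to house 1 or 2 or 3; consider each.
Placing it in house 1 and house 3 leads to a contradiction, so it's in house 2.
By clue 3, the person who enjoys reading is in house 2.
The person who likes mangoes is in house 3 (clue 5).
Clue 10 places the person who likes cherries in house 2.
The only favorite fruit still possible for house 1 is apples.
House 4's favorite fruit must be limes (nothing else left).
From clue 4, the rugby player must be in house 4.
The person who enjoys knitting is in house 4 (clue 6).
By clue 6, the person who enjoys origami is in house 3.
Clue 8: the doctor is in house 3.
From clue 9, the artist must be in house 2.
House 1's sport must be lacrosse (nothing else left).
House 3 sport: only basketball fits.
House 1's hobby must be photography (nothing else left).
The nurse is in house 1 (clue 2).
That leaves chef as the profession for house 4.
So: house 1 = lacrosse/nurse/apples/photography, house 2 = badminton/artist/cherries/reading, house 3 = basketball/doctor/mangoes/origami, house 4 = rugby/chef/limes/knitting.

photography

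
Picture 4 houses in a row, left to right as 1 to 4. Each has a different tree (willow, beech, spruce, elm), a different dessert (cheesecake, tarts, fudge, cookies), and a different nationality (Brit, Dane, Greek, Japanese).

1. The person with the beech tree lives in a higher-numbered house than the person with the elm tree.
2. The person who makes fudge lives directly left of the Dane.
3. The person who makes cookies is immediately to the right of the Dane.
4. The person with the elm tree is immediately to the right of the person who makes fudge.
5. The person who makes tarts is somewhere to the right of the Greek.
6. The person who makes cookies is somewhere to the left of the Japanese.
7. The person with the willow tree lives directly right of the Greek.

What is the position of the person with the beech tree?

Clue 6 places the person who makes cookies in house 3.
The Japanese is in house 4 (clue 6).
So house 1 gets spruce for tree.
Clue 3: the Dane is in house 2.
Clue 2: the person who makes fudge is in house 1.
Clue 4: the person with the elm tree is in house 2.
House 3's tree must be beech (nothing else left).
House 4 tree: only willow fits.
From clue 7, the Greek must be in house 3.
That leaves Brit as the nationality for house 1.
The person who makes tarts is in house 4 (clue 5).
So house 2 gets cheesecake for dessert.
So: house 1 = spruce/fudge/Brit, house 2 = elm/cheesecake/Dane, house 3 = beech/cookies/Greek, house 4 = willow/tarts/Japanese.

3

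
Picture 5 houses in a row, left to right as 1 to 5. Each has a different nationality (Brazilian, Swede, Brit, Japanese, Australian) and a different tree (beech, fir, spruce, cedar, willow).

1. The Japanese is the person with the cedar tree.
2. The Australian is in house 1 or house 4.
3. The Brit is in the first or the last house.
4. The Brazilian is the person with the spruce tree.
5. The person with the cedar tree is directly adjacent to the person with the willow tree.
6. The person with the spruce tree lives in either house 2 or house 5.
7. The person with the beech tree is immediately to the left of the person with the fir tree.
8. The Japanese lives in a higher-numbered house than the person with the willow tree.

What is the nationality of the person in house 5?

The Australian is narrowed to house 1 or 4; consider each.
Placing it in house 1 leads to a contradiction, so it's in house 4.
The Brazilian is narrowed to house 2 or 5; consider each.
Placing it in house 2 leads to a contradiction, so it's in house 5.
Clue 4 places the person with the spruce tree in house 5.
House 1 nationality: only Brit fits.
The only tree still possible for house 4 is fir.
Clue 7 places the person with the beech tree in house 3.
The only tree still possible for house 1 is willow.
The only tree still possible for house 2 is cedar.
Clue 1: the Japanese is in house 2.
The only nationality still possible for house 3 is Swede.
So: house 1 = Brit/willow, house 2 = Japanese/cedar, house 3 = Swede/beech, house 4 = Australian/fir, house 5 = Brazilian/spruce.

Brazilian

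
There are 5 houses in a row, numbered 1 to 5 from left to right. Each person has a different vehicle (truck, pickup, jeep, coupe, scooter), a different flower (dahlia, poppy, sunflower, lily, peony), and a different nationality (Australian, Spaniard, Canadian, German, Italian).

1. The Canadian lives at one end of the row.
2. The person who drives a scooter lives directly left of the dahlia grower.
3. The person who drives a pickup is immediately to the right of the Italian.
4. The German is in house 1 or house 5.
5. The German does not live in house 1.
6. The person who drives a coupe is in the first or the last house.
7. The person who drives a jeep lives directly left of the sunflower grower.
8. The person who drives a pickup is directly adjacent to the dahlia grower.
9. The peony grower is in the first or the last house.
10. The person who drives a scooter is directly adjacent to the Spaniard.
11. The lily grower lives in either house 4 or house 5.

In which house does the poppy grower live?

Clue 5 places the German in house 5.
The only nationality still possible for house 1 is Canadian.
The person who drives a coupe is narrowed to house 1 or 5; consider each.
Placing it in house 5 leads to a contradiction, so it's in house 1.
House 2's flower must be poppy (nothing else left).
That leaves peony as the flower for house 1.
The lily grower is narrowed to house 4 or 5; consider each.
Placing it in house 4 leads to a contradiction, so it's in house 5.
The person who drives a jeep is narrowed to house 2 or 3; consider each.
Placing it in house 3 leads to a contradiction, so it's in house 2.
Clue 7: the sunflower grower is in house 3.
So house 3 gets scooter for vehicle.
So house 4 gets dahlia for flower.
By clue 8, the person who drives a pickup is in house 5.
House 4's vehicle must be truck (nothing else left).
Clue 3: the Italian is in house 4.
House 3's nationality must be Australian (nothing else left).
So house 2 gets Spaniard for nationality.
So: house 1 = coupe/peony/Canadian, house 2 = jeep/poppy/Spaniard, house 3 = scooter/sunflower/Australian, house 4 = truck/dahlia/Italian, house 5 = pickup/lily/German.

2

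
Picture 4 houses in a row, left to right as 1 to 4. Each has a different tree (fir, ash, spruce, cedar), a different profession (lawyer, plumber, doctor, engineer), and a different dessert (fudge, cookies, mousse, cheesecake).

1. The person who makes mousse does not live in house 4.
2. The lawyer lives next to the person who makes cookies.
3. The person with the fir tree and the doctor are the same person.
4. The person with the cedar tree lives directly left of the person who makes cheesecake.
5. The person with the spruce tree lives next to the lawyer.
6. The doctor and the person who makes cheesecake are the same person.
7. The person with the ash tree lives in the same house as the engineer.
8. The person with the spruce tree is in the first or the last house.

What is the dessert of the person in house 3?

The person with the spruce tree is narrowed to house 1 or 4; consider each.
Placing it in house 4 leads to a contradiction, so it's in house 1.
The lawyer is in house 2 (clue 5).
The only tree still possible for house 2 is cedar.
That leaves plumber as the profession for house 1.
From clue 4, the person who makes cheesecake must be in house 3.
From clue 6, the doctor must be in house 3.
The only profession still possible for house 4 is engineer.
That leaves fudge as the dessert for house 4.
The person with the fir tree is in house 3 (clue 3).
Clue 7 places the person with the ash tree in house 4.
House 1's dessert must be cookies (nothing else left).
That leaves mousse as the dessert for house 2.
So: house 1 = spruce/plumber/cookies, house 2 = cedar/lawyer/mousse, house 3 = fir/doctor/cheesecake, house 4 = ash/engineer/fudge.

cheesecake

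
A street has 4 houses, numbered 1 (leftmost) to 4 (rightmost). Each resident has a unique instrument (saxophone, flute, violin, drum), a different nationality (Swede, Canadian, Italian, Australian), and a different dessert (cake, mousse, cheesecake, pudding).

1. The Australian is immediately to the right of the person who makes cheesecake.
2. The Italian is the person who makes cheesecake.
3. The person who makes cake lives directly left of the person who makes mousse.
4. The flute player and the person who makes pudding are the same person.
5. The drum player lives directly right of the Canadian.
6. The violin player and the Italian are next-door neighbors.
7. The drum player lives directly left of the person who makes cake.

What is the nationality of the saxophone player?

Swede

Clue 7: the drum player is in house 2.
The person who makes cake is in house 3 (clue 7).
Clue 3 places the person who makes mousse in house 4.
Clue 5: the Canadian is in house 1.
From clue 6, the Italian must be in house 2.
So house 3 gets Australian for nationality.
The only nationality still possible for house 4 is Swede.
House 1's dessert must be pudding (nothing else left).
That leaves cheesecake as the dessert for house 2.
Clue 4 places the flute player in house 1.
House 3's instrument must be violin (nothing else left).
That leaves saxophone as the instrument for house 4.
So: house 1 = flute/Canadian/pudding, house 2 = drum/Italian/cheesecake, house 3 = violin/Australian/cake, house 4 = saxophone/Swede/mousse.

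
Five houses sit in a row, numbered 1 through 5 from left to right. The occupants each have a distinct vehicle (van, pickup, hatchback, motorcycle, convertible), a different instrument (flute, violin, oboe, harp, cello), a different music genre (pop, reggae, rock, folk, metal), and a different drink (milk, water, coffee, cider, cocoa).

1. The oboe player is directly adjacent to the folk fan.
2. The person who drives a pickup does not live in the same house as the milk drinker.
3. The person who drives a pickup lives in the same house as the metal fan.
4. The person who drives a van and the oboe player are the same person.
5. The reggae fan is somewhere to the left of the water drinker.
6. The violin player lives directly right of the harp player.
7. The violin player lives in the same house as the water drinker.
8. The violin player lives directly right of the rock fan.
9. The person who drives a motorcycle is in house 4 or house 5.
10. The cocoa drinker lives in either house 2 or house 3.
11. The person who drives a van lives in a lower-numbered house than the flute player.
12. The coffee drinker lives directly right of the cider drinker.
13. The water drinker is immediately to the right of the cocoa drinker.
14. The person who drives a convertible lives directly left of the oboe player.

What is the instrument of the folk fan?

So house 1 gets cello for instrument.
The only instrument still possible for house 5 is flute.
The person who drives a motorcycle is narrowed to house 4 or 5; consider each.
Placing it in house 4 leads to a contradiction, so it's in house 5.
The harp player is narrowed to house 2 or 3; consider each.
Placing it in house 2 leads to a contradiction, so it's in house 3.
By clue 6, the violin player is in house 4.
Clue 7: the water drinker is in house 4.
By clue 8, the rock fan is in house 3.
From clue 13, the cocoa drinker must be in house 3.
That leaves oboe as the instrument for house 2.
From clue 1, the folk fan must be in house 1.
From clue 4, the person who drives a van must be in house 2.
Clue 12 places the coffee drinker in house 2.
Clue 12: the cider drinker is in house 1.
By clue 14, the person who drives a convertible is in house 1.
House 3's vehicle must be hatchback (nothing else left).
The only vehicle still possible for house 4 is pickup.
House 5's music genre must be pop (nothing else left).
House 5's drink must be milk (nothing else left).
The metal fan is in house 4 (clue 3).
House 2 music genre: only reggae fits.
So: house 1 = convertible/cello/folk/cider, house 2 = van/oboe/reggae/coffee, house 3 = hatchback/harp/rock/cocoa, house 4 = pickup/violin/metal/water, house 5 = motorcycle/flute/pop/milk.

cello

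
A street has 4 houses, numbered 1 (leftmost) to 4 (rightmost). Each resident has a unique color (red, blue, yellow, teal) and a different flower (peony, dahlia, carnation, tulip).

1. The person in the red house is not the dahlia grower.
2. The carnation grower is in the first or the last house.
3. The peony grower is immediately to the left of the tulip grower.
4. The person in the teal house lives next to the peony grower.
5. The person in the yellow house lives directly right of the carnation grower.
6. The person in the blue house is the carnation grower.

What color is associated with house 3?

red

By clue 5, the person in the yellow house is in house 2.
Clue 5 places the carnation grower in house 1.
Clue 6 places the person in the blue house in house 1.
The person in the red house is narrowed to house 3 or 4; consider each.
Placing it in house 4 leads to a contradiction, so it's in house 3.
House 4 color: only teal fits.
The peony grower is in house 3 (clue 4).
House 2's flower must be dahlia (nothing else left).
That leaves tulip as the flower for house 4.
So: house 1 = blue/carnation, house 2 = yellow/dahlia, house 3 = red/peony, house 4 = teal/tulip.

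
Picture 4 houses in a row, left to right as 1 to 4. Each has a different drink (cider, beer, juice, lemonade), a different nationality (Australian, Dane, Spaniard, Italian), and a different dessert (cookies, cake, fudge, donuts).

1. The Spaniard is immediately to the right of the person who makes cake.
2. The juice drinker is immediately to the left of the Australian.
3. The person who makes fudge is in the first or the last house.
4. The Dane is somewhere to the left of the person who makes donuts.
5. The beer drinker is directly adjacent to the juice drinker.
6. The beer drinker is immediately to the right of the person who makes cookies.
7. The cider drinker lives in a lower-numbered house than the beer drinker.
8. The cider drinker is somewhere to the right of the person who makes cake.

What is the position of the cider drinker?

2

The only drink still possible for house 1 is lemonade.
So house 4 gets beer for drink.
By clue 5, the juice drinker is in house 3.
From clue 6, the person who makes cookies must be in house 3.
That leaves cider as the drink for house 2.
Clue 2: the Australian is in house 4.
Clue 8 places the person who makes cake in house 1.
The only dessert still possible for house 2 is donuts.
House 4 dessert: only fudge fits.
From clue 1, the Spaniard must be in house 2.
The Dane is in house 1 (clue 4).
House 3 nationality: only Italian fits.
So: house 1 = lemonade/Dane/cake, house 2 = cider/Spaniard/donuts, house 3 = juice/Italian/cookies, house 4 = beer/Australian/fudge.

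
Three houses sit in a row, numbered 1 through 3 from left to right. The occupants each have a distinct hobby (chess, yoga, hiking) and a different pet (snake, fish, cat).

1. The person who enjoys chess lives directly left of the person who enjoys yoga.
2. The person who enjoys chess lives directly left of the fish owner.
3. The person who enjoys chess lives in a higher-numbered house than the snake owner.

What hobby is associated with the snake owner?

hiking

Clue 3: the person who enjoys chess is in house 2.
By clue 3, the snake owner is in house 1.
House 1 hobby: only hiking fits.
So house 3 gets yoga for hobby.
By clue 2, the fish owner is in house 3.
The only pet still possible for house 2 is cat.
So: house 1 = hiking/snake, house 2 = chess/cat, house 3 = yoga/fish.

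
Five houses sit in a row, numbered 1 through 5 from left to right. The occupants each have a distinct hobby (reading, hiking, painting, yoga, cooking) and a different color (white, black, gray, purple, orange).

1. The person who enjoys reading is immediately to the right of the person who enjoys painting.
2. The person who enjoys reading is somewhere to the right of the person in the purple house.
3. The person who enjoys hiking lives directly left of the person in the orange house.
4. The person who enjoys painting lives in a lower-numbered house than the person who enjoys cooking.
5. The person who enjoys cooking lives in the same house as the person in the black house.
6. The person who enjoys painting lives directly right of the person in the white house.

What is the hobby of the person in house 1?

yoga

The person who enjoys cooking is narrowed to house 3 or 4 or 5; consider each.
Placing it in house 3 and house 4 leads to a contradiction, so it's in house 5.
Clue 5 places the person in the black house in house 5.
The person who enjoys painting is narrowed to house 2 or 3; consider each.
Placing it in house 2 leads to a contradiction, so it's in house 3.
By clue 1, the person who enjoys reading is in house 4.
By clue 6, the person in the white house is in house 2.
From clue 3, the person who enjoys hiking must be in house 2.
Clue 3 places the person in the orange house in house 3.
House 1 hobby: only yoga fits.
That leaves gray as the color for house 4.
That leaves purple as the color for house 1.
So: house 1 = yoga/purple, house 2 = hiking/white, house 3 = painting/orange, house 4 = reading/gray, house 5 = cooking/black.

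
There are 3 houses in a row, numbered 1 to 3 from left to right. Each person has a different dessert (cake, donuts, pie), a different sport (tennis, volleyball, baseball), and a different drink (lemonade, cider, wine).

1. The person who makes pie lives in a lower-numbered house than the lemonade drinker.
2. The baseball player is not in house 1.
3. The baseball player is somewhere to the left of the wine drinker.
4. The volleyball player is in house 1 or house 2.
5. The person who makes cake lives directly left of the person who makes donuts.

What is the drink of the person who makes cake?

From clue 3, the baseball player must be in house 2.
From clue 3, the wine drinker must be in house 3.
So house 3 gets donuts for dessert.
That leaves tennis as the sport for house 3.
So house 1 gets cider for drink.
The only drink still possible for house 2 is lemonade.
Clue 1: the person who makes pie is in house 1.
From clue 5, the person who makes cake must be in house 2.
So house 1 gets volleyball for sport.
So: house 1 = pie/volleyball/cider, house 2 = cake/baseball/lemonade, house 3 = donuts/tennis/wine.

lemonade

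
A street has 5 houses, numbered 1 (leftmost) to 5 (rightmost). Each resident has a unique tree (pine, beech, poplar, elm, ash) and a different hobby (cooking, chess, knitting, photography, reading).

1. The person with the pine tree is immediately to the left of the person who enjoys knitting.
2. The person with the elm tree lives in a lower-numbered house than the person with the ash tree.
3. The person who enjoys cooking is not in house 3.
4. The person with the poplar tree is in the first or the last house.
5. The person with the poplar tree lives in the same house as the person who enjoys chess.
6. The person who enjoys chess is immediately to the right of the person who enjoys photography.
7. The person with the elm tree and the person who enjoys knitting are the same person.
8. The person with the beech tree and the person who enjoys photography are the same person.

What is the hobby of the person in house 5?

chess

Clue 6 places the person who enjoys chess in house 5.
Clue 6: the person who enjoys photography is in house 4.
From clue 8, the person with the beech tree must be in house 4.
Clue 5: the person with the poplar tree is in house 5.
So house 1 gets pine for tree.
The only tree still possible for house 2 is elm.
House 3's tree must be ash (nothing else left).
The person who enjoys knitting is in house 2 (clue 1).
House 3's hobby must be reading (nothing else left).
House 1 hobby: only cooking fits.
So: house 1 = pine/cooking, house 2 = elm/knitting, house 3 = ash/reading, house 4 = beech/photography, house 5 = poplar/chess.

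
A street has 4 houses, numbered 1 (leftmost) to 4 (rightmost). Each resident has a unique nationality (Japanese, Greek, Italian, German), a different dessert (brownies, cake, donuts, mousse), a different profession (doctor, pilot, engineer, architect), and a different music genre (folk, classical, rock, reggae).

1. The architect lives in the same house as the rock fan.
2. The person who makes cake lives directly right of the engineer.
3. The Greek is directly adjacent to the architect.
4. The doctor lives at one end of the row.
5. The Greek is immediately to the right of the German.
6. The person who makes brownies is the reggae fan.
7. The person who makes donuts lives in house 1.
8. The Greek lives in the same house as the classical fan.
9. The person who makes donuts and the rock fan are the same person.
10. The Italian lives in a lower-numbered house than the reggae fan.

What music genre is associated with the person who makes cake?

By clue 7, the person who makes donuts is in house 1.
The rock fan is in house 1 (clue 9).
The architect is in house 1 (clue 1).
From clue 3, the Greek must be in house 2.
From clue 5, the German must be in house 1.
By clue 8, the classical fan is in house 2.
The only nationality still possible for house 4 is Japanese.
Clue 10: the reggae fan is in house 4.
The only nationality still possible for house 3 is Italian.
That leaves mousse as the dessert for house 2.
That leaves doctor as the profession for house 4.
That leaves folk as the music genre for house 3.
From clue 6, the person who makes brownies must be in house 4.
So house 3 gets cake for dessert.
From clue 2, the engineer must be in house 2.
That leaves pilot as the profession for house 3.
So: house 1 = German/donuts/architect/rock, house 2 = Greek/mousse/engineer/classical, house 3 = Italian/cake/pilot/folk, house 4 = Japanese/brownies/doctor/reggae.

folk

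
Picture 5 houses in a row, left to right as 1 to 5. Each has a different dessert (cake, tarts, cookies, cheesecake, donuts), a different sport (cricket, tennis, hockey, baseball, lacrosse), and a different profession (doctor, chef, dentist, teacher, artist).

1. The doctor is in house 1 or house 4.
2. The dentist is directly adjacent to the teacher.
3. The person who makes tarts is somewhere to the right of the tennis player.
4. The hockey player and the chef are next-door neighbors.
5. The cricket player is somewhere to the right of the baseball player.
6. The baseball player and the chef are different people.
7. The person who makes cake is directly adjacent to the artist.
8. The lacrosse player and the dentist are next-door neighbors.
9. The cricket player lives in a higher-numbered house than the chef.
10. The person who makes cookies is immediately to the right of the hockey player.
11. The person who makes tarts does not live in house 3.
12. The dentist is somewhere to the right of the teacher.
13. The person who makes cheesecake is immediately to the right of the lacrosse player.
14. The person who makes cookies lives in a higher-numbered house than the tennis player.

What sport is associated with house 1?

tennis

So house 5 gets cricket for sport.
The doctor is narrowed to house 1 or 4; consider each.
Placing it in house 1 leads to a contradiction, so it's in house 4.
So house 5 gets artist for profession.
By clue 7, the person who makes cake is in house 4.
So house 1 gets donuts for dessert.
The person who makes tarts is narrowed to house 2 or 5; consider each.
Placing it in house 5 leads to a contradiction, so it's in house 2.
From clue 3, the tennis player must be in house 1.
House 3 sport: only baseball fits.
Clue 6 places the chef in house 1.
By clue 8, the dentist is in house 3.
That leaves teacher as the profession for house 2.
The hockey player is in house 2 (clue 4).
Clue 10 places the person who makes cookies in house 3.
So house 5 gets cheesecake for dessert.
The only sport still possible for house 4 is lacrosse.
So: house 1 = donuts/tennis/chef, house 2 = tarts/hockey/teacher, house 3 = cookies/baseball/dentist, house 4 = cake/lacrosse/doctor, house 5 = cheesecake/cricket/artist.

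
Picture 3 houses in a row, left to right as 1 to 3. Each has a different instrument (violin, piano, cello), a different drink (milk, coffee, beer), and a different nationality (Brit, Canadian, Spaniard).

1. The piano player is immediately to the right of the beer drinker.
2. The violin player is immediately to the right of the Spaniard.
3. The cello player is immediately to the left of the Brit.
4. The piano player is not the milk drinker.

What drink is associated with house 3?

coffee

The only instrument still possible for house 1 is cello.
The Brit is in house 2 (clue 3).
House 1 nationality: only Spaniard fits.
House 3 nationality: only Canadian fits.
Clue 2 places the violin player in house 2.
That leaves piano as the instrument for house 3.
Clue 1: the beer drinker is in house 2.
That leaves coffee as the drink for house 3.
That leaves milk as the drink for house 1.
So: house 1 = cello/milk/Spaniard, house 2 = violin/beer/Brit, house 3 = piano/coffee/Canadian.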